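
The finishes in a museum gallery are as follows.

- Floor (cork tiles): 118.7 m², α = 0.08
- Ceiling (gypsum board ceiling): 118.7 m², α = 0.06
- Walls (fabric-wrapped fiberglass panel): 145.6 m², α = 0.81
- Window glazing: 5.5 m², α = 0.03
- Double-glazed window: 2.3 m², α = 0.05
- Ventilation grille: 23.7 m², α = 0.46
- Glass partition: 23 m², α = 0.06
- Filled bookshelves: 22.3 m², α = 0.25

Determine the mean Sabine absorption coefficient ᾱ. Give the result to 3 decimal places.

0.332

Total surface area S = 459.8 m².
A = 118.7·0.08 + 118.7·0.06 + 145.6·0.81 + 5.5·0.03 + 2.3·0.05 + 23.7·0.46 + 23·0.06 + 22.3·0.25 = 152.691 sabins.
ᾱ = A/S = 0.332.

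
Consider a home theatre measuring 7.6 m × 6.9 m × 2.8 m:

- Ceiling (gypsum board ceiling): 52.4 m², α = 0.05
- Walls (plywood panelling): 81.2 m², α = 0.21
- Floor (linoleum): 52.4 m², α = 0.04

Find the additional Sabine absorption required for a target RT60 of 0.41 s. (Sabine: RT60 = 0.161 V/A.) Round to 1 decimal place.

35.9 sabins

Summing Sᵢαᵢ: 2.620 + 17.052 + 2.096 → A₁ = 21.768 sabins.
V = 146.832 m³. Required absorption A₂ = 0.161 × 146.832 / 0.41 = 57.658 sabins.
Shortfall: 57.658 − 21.768 = 35.9 sabins.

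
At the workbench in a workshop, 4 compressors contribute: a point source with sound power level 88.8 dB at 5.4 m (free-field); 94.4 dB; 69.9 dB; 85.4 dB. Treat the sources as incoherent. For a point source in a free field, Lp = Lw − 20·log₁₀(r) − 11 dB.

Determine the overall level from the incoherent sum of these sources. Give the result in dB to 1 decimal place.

Source at 5.4 m: Lp = 88.8 − 20·log₁₀(5.4) − 11 = 63.2 dB.
Sum in the linear (power) domain: Σ 10^(Lᵢ/10) = 10^(63.2/10) + 10^(94.4/10) + 10^(69.9/10) + 10^(85.4/10) = 3.113e+09.
L_total = 10·log₁₀(3.113e+09) = 94.9 dB.

94.9 dB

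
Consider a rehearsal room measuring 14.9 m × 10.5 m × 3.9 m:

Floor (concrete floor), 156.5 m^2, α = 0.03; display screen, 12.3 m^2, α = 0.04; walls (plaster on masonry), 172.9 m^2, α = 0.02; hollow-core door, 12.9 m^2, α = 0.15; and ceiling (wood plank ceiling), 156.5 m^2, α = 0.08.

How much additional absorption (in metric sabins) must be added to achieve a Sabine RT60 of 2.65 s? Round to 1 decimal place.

A₁ = Σ Sᵢαᵢ = 156.5×0.03 + 12.3×0.04 + 172.9×0.02 + 12.9×0.15 + 156.5×0.08 = 23.100 sabins.
V = 610.155 m³. Required absorption A₂ = 0.161 × 610.155 / 2.65 = 37.070 sabins.
Additional absorption ΔA = 37.070 − 23.100 = 14.0 sabins.

14.0 sabins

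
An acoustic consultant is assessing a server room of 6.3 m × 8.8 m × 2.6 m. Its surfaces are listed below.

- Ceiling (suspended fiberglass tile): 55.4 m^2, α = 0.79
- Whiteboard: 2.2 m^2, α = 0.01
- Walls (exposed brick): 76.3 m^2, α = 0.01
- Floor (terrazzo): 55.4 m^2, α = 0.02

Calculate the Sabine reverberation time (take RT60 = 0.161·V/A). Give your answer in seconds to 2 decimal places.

Total absorption A = 55.4×0.79 + 2.2×0.01 + 76.3×0.01 + 55.4×0.02
  = 43.766 + 0.022 + 0.763 + 1.108 = 45.659 m^2 sabins.
Volume V = 6.3 × 8.8 × 2.6 = 144.144 m³.
RT60 = 0.161 · V / A = 0.161 × 144.144 / 45.659 = 0.51 s.

0.51 s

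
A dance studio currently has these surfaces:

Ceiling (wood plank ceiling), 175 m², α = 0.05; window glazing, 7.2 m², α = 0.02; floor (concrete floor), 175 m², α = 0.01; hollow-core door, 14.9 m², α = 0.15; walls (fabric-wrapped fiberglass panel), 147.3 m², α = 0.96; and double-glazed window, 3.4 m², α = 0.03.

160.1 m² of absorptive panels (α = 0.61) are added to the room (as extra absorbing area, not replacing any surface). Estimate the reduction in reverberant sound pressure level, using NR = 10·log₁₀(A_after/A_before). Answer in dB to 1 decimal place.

2.1 dB

Equivalent absorption area: A_before = 175*0.05 + 7.2*0.02 + 175*0.01 + 14.9*0.15 + 147.3*0.96 + 3.4*0.03 = 154.389 m².
Treatment contributes 160.1·0.61 = 97.661 sabins.
A_after = 154.389 + 97.661 = 252.050 sabins.
NR = 10·log₁₀(252.050/154.389) = 2.1 dB.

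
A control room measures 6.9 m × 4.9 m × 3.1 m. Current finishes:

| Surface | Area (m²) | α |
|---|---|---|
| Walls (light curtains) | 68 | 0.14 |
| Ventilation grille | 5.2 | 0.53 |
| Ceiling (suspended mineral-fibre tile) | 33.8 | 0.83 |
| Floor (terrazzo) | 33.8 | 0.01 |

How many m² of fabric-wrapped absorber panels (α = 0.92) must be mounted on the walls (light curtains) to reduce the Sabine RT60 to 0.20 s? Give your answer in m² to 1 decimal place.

Total absorption A₁ = 68×0.14 + 5.2×0.53 + 33.8×0.83 + 33.8×0.01
  = 9.520 + 2.756 + 28.054 + 0.338 = 40.668 m² sabins.
Required A₂ = 0.161·104.811/0.20 = 84.373 sabins.
ΔA needed = 84.373 − 40.668 = 43.705 sabins.
Net gain per m²: Δα = 0.92 − 0.14 = 0.78.
Panel area = 43.705 / 0.78 = 56.0 m².

56.0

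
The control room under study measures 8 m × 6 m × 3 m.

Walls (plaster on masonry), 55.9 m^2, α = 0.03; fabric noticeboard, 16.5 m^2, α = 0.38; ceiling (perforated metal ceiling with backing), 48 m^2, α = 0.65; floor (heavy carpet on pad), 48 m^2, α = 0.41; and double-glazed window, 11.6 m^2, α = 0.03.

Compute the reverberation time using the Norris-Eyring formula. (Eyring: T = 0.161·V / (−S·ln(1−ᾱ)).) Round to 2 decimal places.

0.32 s

Total surface area S = 55.9 + 16.5 + 48 + 48 + 11.6 = 180.0 m^2.
Σ(Sᵢαᵢ) = 55.9·0.03 + 16.5·0.38 + 48·0.65 + 48·0.41 + 11.6·0.03 = 59.175.
Mean coefficient ᾱ = A/S = 0.3287.
−S·ln(1−ᾱ) = −180.0 × ln(1 − 0.3287) = 71.737.
V = 8 × 6 × 3 = 144 m³.
RT60 = 0.161 × 144 / 71.737 = 0.32 s.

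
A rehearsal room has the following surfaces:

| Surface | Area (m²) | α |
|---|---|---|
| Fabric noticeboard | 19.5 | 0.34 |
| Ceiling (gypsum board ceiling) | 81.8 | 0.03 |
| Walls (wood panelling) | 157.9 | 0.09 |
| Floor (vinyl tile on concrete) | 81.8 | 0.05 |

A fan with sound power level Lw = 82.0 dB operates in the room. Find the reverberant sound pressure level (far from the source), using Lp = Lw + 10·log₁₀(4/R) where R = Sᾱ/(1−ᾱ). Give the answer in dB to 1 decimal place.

Σ(Sᵢαᵢ) = 19.5×0.34 + 81.8×0.03 + 157.9×0.09 + 81.8×0.05 = 27.385; total area S = 341.0 m².
ᾱ = 27.385/341.0 = 0.0803; R = Sᾱ/(1−ᾱ) = 27.385/(1−0.0803) = 29.776 m².
Lp = 82.0 + 10·log₁₀(4/29.776) = 82.0 + (-8.72) = 73.3 dB.

73.3 dB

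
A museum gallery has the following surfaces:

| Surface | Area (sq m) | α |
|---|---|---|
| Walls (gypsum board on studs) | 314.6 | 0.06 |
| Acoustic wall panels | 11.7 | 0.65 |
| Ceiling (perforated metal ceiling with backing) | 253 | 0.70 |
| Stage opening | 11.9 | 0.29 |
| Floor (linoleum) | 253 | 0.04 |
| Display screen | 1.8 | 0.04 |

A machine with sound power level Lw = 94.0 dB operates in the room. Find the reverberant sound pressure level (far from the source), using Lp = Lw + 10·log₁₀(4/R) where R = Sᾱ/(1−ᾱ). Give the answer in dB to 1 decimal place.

75.4 dB

A = 217.224 sabins; S = 846.0 sq m.
ᾱ = 217.224/846.0 = 0.2568; R = Sᾱ/(1−ᾱ) = 217.224/(1−0.2568) = 292.282 sq m.
Lp = 94.0 + 10·log₁₀(4/292.282) = 94.0 + (-18.64) = 75.4 dB.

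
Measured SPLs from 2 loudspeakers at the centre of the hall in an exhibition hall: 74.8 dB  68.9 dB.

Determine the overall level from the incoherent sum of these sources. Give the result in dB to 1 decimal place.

Sum in the linear (power) domain: Σ 10^(Lᵢ/10) = 10^(74.8/10) + 10^(68.9/10) = 3.796e+07.
Back to dB: 10·log₁₀ Σ = 75.8 dB.

75.8 dB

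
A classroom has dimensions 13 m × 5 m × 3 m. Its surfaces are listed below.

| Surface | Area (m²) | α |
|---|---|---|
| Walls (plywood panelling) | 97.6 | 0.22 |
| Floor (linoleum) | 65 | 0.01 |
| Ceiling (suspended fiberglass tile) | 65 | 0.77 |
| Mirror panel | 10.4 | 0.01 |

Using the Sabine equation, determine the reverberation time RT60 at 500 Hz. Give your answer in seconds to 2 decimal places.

Summing Sᵢαᵢ: 21.472 + 0.650 + 50.050 + 0.104 → A = 72.276 sabins.
Room volume: 195 m³.
Sabine: RT60 = 0.161 × 195 / 72.276 = 0.43 s.

0.43 seconds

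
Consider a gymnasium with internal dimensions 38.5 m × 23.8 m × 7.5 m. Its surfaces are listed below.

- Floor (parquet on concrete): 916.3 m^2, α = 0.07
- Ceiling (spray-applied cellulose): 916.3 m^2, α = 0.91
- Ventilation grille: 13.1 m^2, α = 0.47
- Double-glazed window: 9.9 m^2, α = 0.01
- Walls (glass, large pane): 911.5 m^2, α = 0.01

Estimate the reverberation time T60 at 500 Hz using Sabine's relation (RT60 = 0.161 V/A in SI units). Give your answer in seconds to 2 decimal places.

1.21 seconds

Summing Sᵢαᵢ: 64.141 + 833.833 + 6.157 + 0.099 + 9.115 → A = 913.345 sabins.
V = 38.5·23.8·7.5 = 6872.25 m³.
T = 0.161 V/A = 0.161·6872.25/913.345 = 1.21 s.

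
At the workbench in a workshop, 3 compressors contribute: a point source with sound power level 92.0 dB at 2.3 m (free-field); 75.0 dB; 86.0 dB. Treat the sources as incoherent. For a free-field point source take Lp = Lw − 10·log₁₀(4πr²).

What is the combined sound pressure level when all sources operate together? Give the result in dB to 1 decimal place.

86.6 dB

Source at 2.3 m: Lp = 92.0 − 10·log₁₀(4π·2.3²) = 92.0 − 10·log₁₀(66.476) = 73.8 dB.
Converting to relative power and adding: 10^(73.8/10) + 10^(75.0/10) + 10^(86.0/10) = 4.537e+08.
L_total = 10·log₁₀(4.537e+08) = 86.6 dB.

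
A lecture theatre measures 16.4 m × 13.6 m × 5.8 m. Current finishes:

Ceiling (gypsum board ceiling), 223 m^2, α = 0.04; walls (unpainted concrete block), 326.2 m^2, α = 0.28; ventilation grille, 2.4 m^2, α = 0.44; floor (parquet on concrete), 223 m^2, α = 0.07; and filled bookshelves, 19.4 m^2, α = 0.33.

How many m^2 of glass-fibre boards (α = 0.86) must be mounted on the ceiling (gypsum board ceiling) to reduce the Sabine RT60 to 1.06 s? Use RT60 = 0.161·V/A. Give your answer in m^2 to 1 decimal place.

89.2

A₁ = Σ Sᵢαᵢ = 223*0.04 + 326.2*0.28 + 2.4*0.44 + 223*0.07 + 19.4*0.33 = 123.324 sabins.
V = 1293.632 m³. Target absorption A₂ = 0.161 × 1293.632 / 1.06 = 196.486 sabins.
Absorption to add: 196.486 − 123.324 = 73.162 sabins.
Net gain per m^2: Δα = 0.86 − 0.04 = 0.82.
Area = ΔA/Δα = 73.162/0.82 = 89.2 m^2.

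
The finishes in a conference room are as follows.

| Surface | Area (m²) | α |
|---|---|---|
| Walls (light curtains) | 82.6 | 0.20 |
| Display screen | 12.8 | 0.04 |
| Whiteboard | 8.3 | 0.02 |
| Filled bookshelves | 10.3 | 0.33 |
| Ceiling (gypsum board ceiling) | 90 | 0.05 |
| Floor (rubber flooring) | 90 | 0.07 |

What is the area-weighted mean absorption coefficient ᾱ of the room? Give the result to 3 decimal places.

Total surface area S = 294.0 m².
A = 82.6·0.20 + 12.8·0.04 + 8.3·0.02 + 10.3·0.33 + 90·0.05 + 90·0.07 = 31.397 sabins.
ᾱ = 31.397 / 294.0 = 0.107.

0.107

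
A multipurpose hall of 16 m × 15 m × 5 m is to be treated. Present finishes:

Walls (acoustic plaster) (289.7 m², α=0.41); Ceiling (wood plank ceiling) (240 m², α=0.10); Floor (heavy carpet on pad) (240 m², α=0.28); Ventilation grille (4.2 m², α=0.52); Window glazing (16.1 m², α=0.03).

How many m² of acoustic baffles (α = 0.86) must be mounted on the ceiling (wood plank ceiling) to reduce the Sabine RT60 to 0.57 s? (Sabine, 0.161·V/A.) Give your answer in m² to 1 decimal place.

Equivalent absorption area: A₁ = 289.7*0.41 + 240*0.10 + 240*0.28 + 4.2*0.52 + 16.1*0.03 = 212.644 m².
V = 1200 m³. Target absorption A₂ = 0.161 × 1200 / 0.57 = 338.947 sabins.
ΔA needed = 338.947 − 212.644 = 126.303 sabins.
Each m² of panel replacing the ceiling (wood plank ceiling) adds (0.86 − 0.10) = 0.76 sabins.
Panel area = 126.303 / 0.76 = 166.2 m².

166.2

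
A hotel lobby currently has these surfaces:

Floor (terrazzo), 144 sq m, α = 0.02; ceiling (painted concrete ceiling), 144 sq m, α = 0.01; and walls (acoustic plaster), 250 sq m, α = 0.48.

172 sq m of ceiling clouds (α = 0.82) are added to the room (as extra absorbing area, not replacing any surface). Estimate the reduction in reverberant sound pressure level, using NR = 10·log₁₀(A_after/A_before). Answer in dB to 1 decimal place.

3.3 dB

Equivalent absorption area: A_before = 144·0.02 + 144·0.01 + 250·0.48 = 124.320 sq m.
Added absorption = 172 × 0.82 = 141.040 sabins.
A_after = 124.320 + 141.040 = 265.360 sabins.
NR = 10·log₁₀(265.360/124.320) = 3.3 dB.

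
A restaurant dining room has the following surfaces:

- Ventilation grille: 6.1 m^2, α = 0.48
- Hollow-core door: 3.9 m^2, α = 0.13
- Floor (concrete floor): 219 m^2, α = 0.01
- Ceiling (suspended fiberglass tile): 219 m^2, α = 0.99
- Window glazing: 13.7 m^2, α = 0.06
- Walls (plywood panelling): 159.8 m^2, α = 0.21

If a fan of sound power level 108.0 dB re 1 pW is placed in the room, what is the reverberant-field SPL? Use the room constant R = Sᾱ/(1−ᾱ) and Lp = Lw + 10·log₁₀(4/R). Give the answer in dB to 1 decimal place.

87.6 dB

Σ(Sᵢαᵢ) = 6.1·0.48 + 3.9·0.13 + 219·0.01 + 219·0.99 + 13.7·0.06 + 159.8·0.21 = 256.815; total area S = 621.5 m^2.
ᾱ = 0.4132, so room constant R = A/(1−ᾱ) = 437.653 m^2.
Lp = 108.0 + 10·log₁₀(4/437.653) = 108.0 + (-20.39) = 87.6 dB.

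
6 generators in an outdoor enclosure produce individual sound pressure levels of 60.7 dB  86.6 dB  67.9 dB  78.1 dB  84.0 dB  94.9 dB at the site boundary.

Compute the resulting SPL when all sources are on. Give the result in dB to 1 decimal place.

95.9 dB

Converting to relative power and adding: 10^(60.7/10) + 10^(86.6/10) + 10^(67.9/10) + 10^(78.1/10) + 10^(84.0/10) + 10^(94.9/10) = 3.87e+09.
L_total = 10·log₁₀(3.87e+09) = 95.9 dB.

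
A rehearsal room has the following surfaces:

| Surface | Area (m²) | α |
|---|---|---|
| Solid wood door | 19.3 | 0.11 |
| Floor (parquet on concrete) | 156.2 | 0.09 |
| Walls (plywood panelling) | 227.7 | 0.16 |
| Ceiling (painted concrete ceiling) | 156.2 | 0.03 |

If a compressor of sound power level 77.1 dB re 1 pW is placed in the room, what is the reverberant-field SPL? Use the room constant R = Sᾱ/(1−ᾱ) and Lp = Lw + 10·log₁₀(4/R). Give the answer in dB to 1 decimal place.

65.1 dB

Σ(Sᵢαᵢ) = 19.3·0.11 + 156.2·0.09 + 227.7·0.16 + 156.2·0.03 = 57.299; total area S = 559.4 m².
ᾱ = 0.1024, so room constant R = A/(1−ᾱ) = 63.836 m².
Lp = 77.1 + 10·log₁₀(4/63.836) = 77.1 + (-12.03) = 65.1 dB.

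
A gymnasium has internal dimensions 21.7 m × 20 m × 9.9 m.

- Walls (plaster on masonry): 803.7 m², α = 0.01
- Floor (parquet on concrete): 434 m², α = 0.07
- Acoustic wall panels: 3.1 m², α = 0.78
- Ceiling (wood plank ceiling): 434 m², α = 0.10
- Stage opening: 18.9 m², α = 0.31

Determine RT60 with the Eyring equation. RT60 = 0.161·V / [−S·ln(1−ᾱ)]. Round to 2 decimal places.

Total surface area S = 803.7 + 434 + 3.1 + 434 + 18.9 = 1693.7 m².
Σ(Sᵢαᵢ) = 803.7·0.01 + 434·0.07 + 3.1·0.78 + 434·0.10 + 18.9·0.31 = 90.094.
ᾱ = 90.094 / 1693.7 = 0.0532.
Eyring denominator: −S ln(1−ᾱ) = 92.590.
V = 21.7 × 20 × 9.9 = 4296.6 m³.
T = 0.161·V/[−S·ln(1−ᾱ)] = 0.161·4296.6/92.590 = 7.47 s.

7.47 s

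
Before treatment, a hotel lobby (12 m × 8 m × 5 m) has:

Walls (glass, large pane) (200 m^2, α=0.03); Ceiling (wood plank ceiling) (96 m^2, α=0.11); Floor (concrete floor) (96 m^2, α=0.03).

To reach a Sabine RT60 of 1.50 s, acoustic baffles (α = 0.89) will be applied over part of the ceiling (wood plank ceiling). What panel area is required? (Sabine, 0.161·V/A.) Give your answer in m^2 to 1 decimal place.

Summing Sᵢαᵢ: 6.000 + 10.560 + 2.880 → A₁ = 19.440 sabins.
V = 480 m³. Target absorption A₂ = 0.161 × 480 / 1.50 = 51.520 sabins.
ΔA needed = 51.520 − 19.440 = 32.080 sabins.
Net gain per m^2: Δα = 0.89 − 0.11 = 0.78.
Panel area = 32.080 / 0.78 = 41.1 m^2.

41.1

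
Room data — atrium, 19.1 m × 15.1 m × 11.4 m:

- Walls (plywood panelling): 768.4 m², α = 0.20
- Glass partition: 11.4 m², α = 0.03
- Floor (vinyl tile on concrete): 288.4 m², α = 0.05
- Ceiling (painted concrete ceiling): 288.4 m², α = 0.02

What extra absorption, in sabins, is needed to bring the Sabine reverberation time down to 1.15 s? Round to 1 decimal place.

A₁ = Σ Sᵢαᵢ = 768.4×0.20 + 11.4×0.03 + 288.4×0.05 + 288.4×0.02 = 174.210 sabins.
V = 3287.874 m³. Required absorption A₂ = 0.161 × 3287.874 / 1.15 = 460.302 sabins.
Shortfall: 460.302 − 174.210 = 286.1 sabins.

286.1 sabins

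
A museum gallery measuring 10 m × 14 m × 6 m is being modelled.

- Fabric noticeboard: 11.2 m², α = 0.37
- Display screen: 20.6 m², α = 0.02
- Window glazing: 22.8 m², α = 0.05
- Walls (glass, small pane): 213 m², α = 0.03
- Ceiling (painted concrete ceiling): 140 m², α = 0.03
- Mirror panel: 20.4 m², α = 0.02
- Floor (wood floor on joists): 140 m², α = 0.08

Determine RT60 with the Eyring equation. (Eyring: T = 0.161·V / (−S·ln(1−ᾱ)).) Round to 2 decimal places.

S = Σ Sᵢ = 568.0 m².
Absorption A = 11.2·0.37 + 20.6·0.02 + 22.8·0.05 + 213·0.03 + 140·0.03 + 20.4·0.02 + 140·0.08 = 27.894 sabins.
Mean coefficient ᾱ = A/S = 0.0491.
−S·ln(1−ᾱ) = −568.0 × ln(1 − 0.0491) = 28.597.
V = 10 × 14 × 6 = 840 m³.
T = 0.161·V/[−S·ln(1−ᾱ)] = 0.161·840/28.597 = 4.73 s.

4.73 s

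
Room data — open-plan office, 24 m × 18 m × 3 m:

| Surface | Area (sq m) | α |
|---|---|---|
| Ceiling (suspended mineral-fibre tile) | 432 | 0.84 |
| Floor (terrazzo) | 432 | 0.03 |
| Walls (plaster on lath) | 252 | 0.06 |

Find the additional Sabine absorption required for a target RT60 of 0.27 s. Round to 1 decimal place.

Total absorption A₁ = 432·0.84 + 432·0.03 + 252·0.06
  = 362.880 + 12.960 + 15.120 = 390.960 sq m sabins.
For T = 0.27 s, need A₂ = 0.161·V/T = 0.161·1296/0.27 = 772.800 sabins.
ΔA = A₂ − A₁ = 772.800 − 390.960 = 381.8 sabins.

381.8 sabins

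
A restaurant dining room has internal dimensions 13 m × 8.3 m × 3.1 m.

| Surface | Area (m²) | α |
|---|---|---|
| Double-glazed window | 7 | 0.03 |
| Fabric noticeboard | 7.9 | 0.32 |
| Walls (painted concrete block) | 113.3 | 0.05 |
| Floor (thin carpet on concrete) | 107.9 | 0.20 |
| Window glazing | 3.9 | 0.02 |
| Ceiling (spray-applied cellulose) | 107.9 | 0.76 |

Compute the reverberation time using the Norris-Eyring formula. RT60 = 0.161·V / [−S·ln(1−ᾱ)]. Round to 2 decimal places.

S = Σ Sᵢ = 347.9 m².
Σ(Sᵢαᵢ) = 7×0.03 + 7.9×0.32 + 113.3×0.05 + 107.9×0.20 + 3.9×0.02 + 107.9×0.76 = 112.065.
Mean coefficient ᾱ = A/S = 0.3221.
Eyring denominator: −S ln(1−ᾱ) = 135.248.
V = 13 × 8.3 × 3.1 = 334.49 m³.
T = 0.161·V/[−S·ln(1−ᾱ)] = 0.161·334.49/135.248 = 0.40 s.

0.40 s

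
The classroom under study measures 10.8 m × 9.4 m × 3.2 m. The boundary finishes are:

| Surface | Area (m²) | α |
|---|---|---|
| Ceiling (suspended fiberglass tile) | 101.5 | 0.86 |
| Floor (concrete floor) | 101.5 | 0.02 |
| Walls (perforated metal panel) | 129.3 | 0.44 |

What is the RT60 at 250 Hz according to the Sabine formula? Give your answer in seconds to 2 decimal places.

A = Σ Sᵢαᵢ = 101.5*0.86 + 101.5*0.02 + 129.3*0.44 = 146.212 sabins.
Room volume: 324.864 m³.
Sabine: RT60 = 0.161 × 324.864 / 146.212 = 0.36 s.

0.36 sec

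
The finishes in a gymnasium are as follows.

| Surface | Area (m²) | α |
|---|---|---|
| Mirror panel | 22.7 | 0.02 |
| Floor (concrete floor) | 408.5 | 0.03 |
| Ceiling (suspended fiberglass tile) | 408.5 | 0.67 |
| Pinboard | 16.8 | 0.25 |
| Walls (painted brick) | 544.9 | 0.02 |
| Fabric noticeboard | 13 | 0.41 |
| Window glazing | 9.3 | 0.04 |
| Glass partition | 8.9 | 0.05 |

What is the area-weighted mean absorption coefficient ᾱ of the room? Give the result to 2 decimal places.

0.21

Total surface area S = 1432.6 m².
Σ(Sᵢαᵢ) = 22.7×0.02 + 408.5×0.03 + 408.5×0.67 + 16.8×0.25 + 544.9×0.02 + 13×0.41 + 9.3×0.04 + 8.9×0.05 = 307.649.
ᾱ = 307.649 / 1432.6 = 0.21.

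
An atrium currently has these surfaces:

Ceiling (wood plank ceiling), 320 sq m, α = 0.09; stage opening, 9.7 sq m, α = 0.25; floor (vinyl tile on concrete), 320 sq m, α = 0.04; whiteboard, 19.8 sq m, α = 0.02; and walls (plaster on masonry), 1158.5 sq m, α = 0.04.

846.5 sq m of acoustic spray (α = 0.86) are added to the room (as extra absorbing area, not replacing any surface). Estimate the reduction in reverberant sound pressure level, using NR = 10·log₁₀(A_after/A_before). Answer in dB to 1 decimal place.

9.6 dB

A_before = Σ Sᵢαᵢ = 320*0.09 + 9.7*0.25 + 320*0.04 + 19.8*0.02 + 1158.5*0.04 = 90.761 sabins.
Added absorption = 846.5 × 0.86 = 727.990 sabins.
New total A_after = 818.751 sabins.
NR = 10·log₁₀(818.751/90.761) = 9.6 dB.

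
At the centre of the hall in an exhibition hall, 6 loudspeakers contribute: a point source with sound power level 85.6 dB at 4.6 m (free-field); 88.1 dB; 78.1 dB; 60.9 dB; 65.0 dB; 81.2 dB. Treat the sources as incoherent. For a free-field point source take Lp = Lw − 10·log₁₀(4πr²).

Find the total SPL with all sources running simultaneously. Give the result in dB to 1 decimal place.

Source at 4.6 m: Lp = 85.6 − 10·log₁₀(4π·4.6²) = 85.6 − 10·log₁₀(265.904) = 61.4 dB.
Sum in the linear (power) domain: Σ 10^(Lᵢ/10) = 10^(61.4/10) + 10^(88.1/10) + 10^(78.1/10) + 10^(60.9/10) + 10^(65.0/10) + 10^(81.2/10) = 8.478e+08.
Back to dB: 10·log₁₀ Σ = 89.3 dB.

89.3 dB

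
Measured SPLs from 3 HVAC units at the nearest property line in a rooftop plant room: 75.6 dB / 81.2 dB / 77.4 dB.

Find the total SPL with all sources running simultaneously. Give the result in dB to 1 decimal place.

Converting to relative power and adding: 10^(75.6/10) + 10^(81.2/10) + 10^(77.4/10) = 2.231e+08.
Combined level = 10 log₁₀(2.231e+08) = 83.5 dB.

83.5 dB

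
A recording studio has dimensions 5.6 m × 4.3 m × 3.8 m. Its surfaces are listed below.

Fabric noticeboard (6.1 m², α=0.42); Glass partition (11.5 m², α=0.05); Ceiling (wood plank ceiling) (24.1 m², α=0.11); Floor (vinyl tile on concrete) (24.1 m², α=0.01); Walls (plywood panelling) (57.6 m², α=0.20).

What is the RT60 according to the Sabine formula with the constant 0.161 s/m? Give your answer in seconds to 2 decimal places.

0.84 sec

Summing Sᵢαᵢ: 2.562 + 0.575 + 2.651 + 0.241 + 11.520 → A = 17.549 sabins.
Room volume: 91.504 m³.
RT60 = 0.161 · V / A = 0.161 × 91.504 / 17.549 = 0.84 s.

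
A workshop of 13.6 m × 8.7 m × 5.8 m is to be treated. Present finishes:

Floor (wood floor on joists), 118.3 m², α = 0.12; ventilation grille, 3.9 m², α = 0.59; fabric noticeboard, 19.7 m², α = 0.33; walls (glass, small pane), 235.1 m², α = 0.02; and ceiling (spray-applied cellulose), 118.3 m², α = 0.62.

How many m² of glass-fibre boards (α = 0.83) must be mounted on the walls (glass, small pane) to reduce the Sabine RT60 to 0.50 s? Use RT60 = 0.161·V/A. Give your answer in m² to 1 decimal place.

148.1

Equivalent absorption area: A₁ = 118.3*0.12 + 3.9*0.59 + 19.7*0.33 + 235.1*0.02 + 118.3*0.62 = 101.046 m².
V = 686.256 m³. Target absorption A₂ = 0.161 × 686.256 / 0.50 = 220.974 sabins.
Absorption to add: 220.974 − 101.046 = 119.928 sabins.
Each m² of panel replacing the walls (glass, small pane) adds (0.83 − 0.02) = 0.81 sabins.
Area = ΔA/Δα = 119.928/0.81 = 148.1 m².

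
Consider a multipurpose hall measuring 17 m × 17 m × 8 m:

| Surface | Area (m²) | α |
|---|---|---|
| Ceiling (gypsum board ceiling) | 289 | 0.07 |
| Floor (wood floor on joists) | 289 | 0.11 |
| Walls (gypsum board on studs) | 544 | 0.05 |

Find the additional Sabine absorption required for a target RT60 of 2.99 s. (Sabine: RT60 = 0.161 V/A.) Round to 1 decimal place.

45.3 sabins

Total absorption A₁ = 289×0.07 + 289×0.11 + 544×0.05
  = 20.230 + 31.790 + 27.200 = 79.220 m² sabins.
V = 2312 m³. Required absorption A₂ = 0.161 × 2312 / 2.99 = 124.492 sabins.
ΔA = A₂ − A₁ = 124.492 − 79.220 = 45.3 sabins.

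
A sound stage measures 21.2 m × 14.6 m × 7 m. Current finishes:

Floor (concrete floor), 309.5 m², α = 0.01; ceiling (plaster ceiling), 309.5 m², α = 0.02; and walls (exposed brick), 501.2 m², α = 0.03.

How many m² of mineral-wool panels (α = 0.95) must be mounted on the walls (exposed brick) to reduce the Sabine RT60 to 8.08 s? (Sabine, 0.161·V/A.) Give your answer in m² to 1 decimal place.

20.5

A₁ = Σ Sᵢαᵢ = 309.5·0.01 + 309.5·0.02 + 501.2·0.03 = 24.321 sabins.
V = 2166.64 m³. Target absorption A₂ = 0.161 × 2166.64 / 8.08 = 43.172 sabins.
Absorption to add: 43.172 − 24.321 = 18.851 sabins.
Net gain per m²: Δα = 0.95 − 0.03 = 0.92.
Panel area = 18.851 / 0.92 = 20.5 m².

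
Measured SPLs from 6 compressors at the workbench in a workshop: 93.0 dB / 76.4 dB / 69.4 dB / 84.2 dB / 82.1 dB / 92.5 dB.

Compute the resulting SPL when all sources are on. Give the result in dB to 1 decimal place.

Sum in the linear (power) domain: Σ 10^(Lᵢ/10) = 10^(93.0/10) + 10^(76.4/10) + 10^(69.4/10) + 10^(84.2/10) + 10^(82.1/10) + 10^(92.5/10) = 4.251e+09.
L_total = 10·log₁₀(4.251e+09) = 96.3 dB.

96.3 dB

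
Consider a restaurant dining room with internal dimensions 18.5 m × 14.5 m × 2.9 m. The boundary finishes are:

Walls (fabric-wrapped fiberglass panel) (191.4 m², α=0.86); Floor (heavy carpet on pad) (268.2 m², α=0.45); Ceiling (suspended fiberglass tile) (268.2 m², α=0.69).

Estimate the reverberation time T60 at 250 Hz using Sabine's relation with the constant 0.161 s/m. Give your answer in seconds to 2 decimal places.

Total absorption A = 191.4×0.86 + 268.2×0.45 + 268.2×0.69
  = 164.604 + 120.690 + 185.058 = 470.352 m² sabins.
Room volume: 777.925 m³.
RT60 = 0.161 · V / A = 0.161 × 777.925 / 470.352 = 0.27 s.

0.27 sec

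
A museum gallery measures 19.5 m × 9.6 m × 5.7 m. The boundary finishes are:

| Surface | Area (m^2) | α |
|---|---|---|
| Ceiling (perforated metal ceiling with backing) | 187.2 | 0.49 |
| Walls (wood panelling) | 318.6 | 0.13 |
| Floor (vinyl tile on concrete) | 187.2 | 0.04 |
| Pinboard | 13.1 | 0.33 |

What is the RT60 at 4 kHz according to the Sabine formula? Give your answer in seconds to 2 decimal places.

A = Σ Sᵢαᵢ = 187.2×0.49 + 318.6×0.13 + 187.2×0.04 + 13.1×0.33 = 144.957 sabins.
V = 19.5·9.6·5.7 = 1067.04 m³.
Sabine: RT60 = 0.161 × 1067.04 / 144.957 = 1.19 s.

1.19 s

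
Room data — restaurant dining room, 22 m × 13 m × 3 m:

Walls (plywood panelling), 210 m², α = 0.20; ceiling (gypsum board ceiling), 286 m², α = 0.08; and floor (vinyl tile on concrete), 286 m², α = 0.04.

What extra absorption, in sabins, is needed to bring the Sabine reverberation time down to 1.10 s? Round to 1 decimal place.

A₁ = Σ Sᵢαᵢ = 210×0.20 + 286×0.08 + 286×0.04 = 76.320 sabins.
Target A₂ = 0.161·858/1.10 = 125.580 sabins (V = 858 m³).
ΔA = A₂ − A₁ = 125.580 − 76.320 = 49.3 sabins.

49.3 sabins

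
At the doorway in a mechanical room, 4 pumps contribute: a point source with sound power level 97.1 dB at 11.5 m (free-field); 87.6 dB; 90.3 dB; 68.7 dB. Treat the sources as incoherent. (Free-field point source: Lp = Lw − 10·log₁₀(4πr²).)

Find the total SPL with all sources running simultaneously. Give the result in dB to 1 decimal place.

Source at 11.5 m: Lp = 97.1 − 10·log₁₀(4π·11.5²) = 97.1 − 10·log₁₀(1661.903) = 64.9 dB.
Sum in the linear (power) domain: Σ 10^(Lᵢ/10) = 10^(64.9/10) + 10^(87.6/10) + 10^(90.3/10) + 10^(68.7/10) = 1.657e+09.
Combined level = 10 log₁₀(1.657e+09) = 92.2 dB.

92.2 dB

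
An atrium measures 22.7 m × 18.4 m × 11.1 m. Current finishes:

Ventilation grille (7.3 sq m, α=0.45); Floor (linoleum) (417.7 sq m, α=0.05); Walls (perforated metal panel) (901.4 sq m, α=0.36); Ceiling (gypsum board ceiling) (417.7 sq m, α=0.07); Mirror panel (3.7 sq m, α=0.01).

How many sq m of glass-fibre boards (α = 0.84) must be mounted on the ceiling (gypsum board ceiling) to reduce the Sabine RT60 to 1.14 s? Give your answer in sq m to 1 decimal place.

359.5

Summing Sᵢαᵢ: 3.285 + 20.885 + 324.504 + 29.239 + 0.037 → A₁ = 377.950 sabins.
Required A₂ = 0.161·4636.248/1.14 = 654.768 sabins.
ΔA needed = 654.768 − 377.950 = 276.818 sabins.
Net gain per sq m: Δα = 0.84 − 0.07 = 0.77.
Panel area = 276.818 / 0.77 = 359.5 sq m.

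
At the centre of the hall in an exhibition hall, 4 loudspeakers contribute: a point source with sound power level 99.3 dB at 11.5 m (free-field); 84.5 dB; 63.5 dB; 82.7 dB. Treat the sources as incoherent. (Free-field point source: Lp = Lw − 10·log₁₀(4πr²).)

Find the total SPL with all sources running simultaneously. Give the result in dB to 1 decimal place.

86.8 dB

Source at 11.5 m: Lp = 99.3 − 10·log₁₀(4π·11.5²) = 99.3 − 10·log₁₀(1661.903) = 67.1 dB.
Σ 10^(Lᵢ/10) = 4.754e+08.
Back to dB: 10·log₁₀ Σ = 86.8 dB.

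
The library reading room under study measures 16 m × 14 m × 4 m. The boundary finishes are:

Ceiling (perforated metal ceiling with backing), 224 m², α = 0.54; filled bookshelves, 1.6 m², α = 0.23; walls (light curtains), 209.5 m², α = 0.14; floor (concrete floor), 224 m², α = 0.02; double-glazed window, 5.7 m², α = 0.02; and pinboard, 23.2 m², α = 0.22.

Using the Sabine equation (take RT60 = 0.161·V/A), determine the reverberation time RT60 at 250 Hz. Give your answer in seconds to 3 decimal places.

Summing Sᵢαᵢ: 120.960 + 0.368 + 29.330 + 4.480 + 0.114 + 5.104 → A = 160.356 sabins.
Volume V = 16 × 14 × 4 = 896 m³.
Sabine: RT60 = 0.161 × 896 / 160.356 = 0.900 s.

0.900 s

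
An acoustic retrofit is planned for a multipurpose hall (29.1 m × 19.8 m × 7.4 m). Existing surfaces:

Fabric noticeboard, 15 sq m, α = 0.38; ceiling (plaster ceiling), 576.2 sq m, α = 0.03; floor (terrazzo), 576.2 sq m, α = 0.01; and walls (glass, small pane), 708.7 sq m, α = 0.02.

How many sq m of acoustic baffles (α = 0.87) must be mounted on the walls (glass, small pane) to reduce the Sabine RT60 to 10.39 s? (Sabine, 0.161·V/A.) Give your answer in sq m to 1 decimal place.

27.2

Total absorption A₁ = 15·0.38 + 576.2·0.03 + 576.2·0.01 + 708.7·0.02
  = 5.700 + 17.286 + 5.762 + 14.174 = 42.922 sq m sabins.
Required A₂ = 0.161·4263.732/10.39 = 66.069 sabins.
ΔA needed = 66.069 − 42.922 = 23.147 sabins.
Net gain per sq m: Δα = 0.87 − 0.02 = 0.85.
Area = ΔA/Δα = 23.147/0.85 = 27.2 sq m.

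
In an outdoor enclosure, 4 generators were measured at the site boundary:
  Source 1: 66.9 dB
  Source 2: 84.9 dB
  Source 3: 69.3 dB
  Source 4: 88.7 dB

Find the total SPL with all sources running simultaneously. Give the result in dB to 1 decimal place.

Σ 10^(Lᵢ/10) = 1.064e+09.
Back to dB: 10·log₁₀ Σ = 90.3 dB.

90.3 dB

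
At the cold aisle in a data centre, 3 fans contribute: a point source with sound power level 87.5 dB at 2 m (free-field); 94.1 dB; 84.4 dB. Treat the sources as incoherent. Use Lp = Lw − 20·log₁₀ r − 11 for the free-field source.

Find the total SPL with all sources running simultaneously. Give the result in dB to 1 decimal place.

94.6 dB

Source at 2 m: Lp = 87.5 − 20·log₁₀(2) − 11 = 70.5 dB.
Converting to relative power and adding: 10^(70.5/10) + 10^(94.1/10) + 10^(84.4/10) = 2.857e+09.
L_total = 10·log₁₀(2.857e+09) = 94.6 dB.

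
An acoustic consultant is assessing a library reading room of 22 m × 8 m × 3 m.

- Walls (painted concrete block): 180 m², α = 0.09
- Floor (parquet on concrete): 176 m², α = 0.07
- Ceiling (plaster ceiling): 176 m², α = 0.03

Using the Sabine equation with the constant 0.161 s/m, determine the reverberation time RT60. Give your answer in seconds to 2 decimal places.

2.52 seconds

A = Σ Sᵢαᵢ = 180×0.09 + 176×0.07 + 176×0.03 = 33.800 sabins.
Room volume: 528 m³.
RT60 = 0.161 · V / A = 0.161 × 528 / 33.800 = 2.52 s.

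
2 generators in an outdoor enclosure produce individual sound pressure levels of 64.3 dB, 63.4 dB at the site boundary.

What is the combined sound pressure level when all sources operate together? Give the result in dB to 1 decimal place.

Σ 10^(Lᵢ/10) = 4.879e+06.
Back to dB: 10·log₁₀ Σ = 66.9 dB.

66.9 dB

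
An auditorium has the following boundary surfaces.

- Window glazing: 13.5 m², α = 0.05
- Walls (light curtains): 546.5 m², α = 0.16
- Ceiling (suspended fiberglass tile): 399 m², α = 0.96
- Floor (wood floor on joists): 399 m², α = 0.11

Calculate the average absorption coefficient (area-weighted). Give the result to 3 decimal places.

0.379

Total surface area S = 1358.0 m².
Weighted sum Σ Sα = 515.045.
ᾱ = 515.045 / 1358.0 = 0.379.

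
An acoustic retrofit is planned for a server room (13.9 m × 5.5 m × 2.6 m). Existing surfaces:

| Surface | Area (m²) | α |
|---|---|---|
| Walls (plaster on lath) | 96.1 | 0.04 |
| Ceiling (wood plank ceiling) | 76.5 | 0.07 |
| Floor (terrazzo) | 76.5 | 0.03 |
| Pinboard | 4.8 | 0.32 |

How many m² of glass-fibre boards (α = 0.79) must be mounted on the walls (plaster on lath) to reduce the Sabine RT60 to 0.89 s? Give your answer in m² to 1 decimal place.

30.6

Equivalent absorption area: A₁ = 96.1·0.04 + 76.5·0.07 + 76.5·0.03 + 4.8·0.32 = 13.030 m².
Required A₂ = 0.161·198.77/0.89 = 35.957 sabins.
Absorption to add: 35.957 − 13.030 = 22.927 sabins.
Net gain per m²: Δα = 0.79 − 0.04 = 0.75.
Panel area = 22.927 / 0.75 = 30.6 m².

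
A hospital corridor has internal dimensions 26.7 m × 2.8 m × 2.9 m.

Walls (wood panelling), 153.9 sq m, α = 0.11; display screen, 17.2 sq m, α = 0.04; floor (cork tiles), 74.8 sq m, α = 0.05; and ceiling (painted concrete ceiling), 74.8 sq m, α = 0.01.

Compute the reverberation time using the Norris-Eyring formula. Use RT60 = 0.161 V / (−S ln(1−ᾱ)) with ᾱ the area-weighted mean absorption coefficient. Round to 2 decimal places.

Total surface area S = 153.9 + 17.2 + 74.8 + 74.8 = 320.7 sq m.
Absorption A = 153.9×0.11 + 17.2×0.04 + 74.8×0.05 + 74.8×0.01 = 22.105 sabins.
Mean coefficient ᾱ = A/S = 0.0689.
−S·ln(1−ᾱ) = −320.7 × ln(1 − 0.0689) = 22.894.
V = 26.7 × 2.8 × 2.9 = 216.804 m³.
RT60 = 0.161 × 216.804 / 22.894 = 1.52 s.

1.52 s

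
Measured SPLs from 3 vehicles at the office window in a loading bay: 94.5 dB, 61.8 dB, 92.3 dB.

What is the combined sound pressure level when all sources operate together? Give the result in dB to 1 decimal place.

Σ 10^(Lᵢ/10) = 4.518e+09.
Combined level = 10 log₁₀(4.518e+09) = 96.5 dB.

96.5 dB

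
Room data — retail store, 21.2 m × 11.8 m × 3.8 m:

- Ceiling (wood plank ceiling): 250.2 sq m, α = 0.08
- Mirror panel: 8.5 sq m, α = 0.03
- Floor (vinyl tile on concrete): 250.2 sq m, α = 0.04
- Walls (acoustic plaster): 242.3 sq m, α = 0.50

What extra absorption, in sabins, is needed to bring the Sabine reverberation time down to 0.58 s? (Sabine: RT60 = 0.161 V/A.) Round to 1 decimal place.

112.4 sabins

Equivalent absorption area: A₁ = 250.2·0.08 + 8.5·0.03 + 250.2·0.04 + 242.3·0.50 = 151.429 sq m.
For T = 0.58 s, need A₂ = 0.161·V/T = 0.161·950.608/0.58 = 263.876 sabins.
ΔA = A₂ − A₁ = 263.876 − 151.429 = 112.4 sabins.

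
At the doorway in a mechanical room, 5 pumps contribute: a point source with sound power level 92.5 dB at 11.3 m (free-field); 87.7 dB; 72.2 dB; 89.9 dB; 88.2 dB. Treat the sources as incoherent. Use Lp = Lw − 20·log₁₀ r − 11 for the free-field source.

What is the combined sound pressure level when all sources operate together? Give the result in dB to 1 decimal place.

93.5 dB

Source at 11.3 m: Lp = 92.5 − 20·log₁₀(11.3) − 11 = 60.4 dB.
Converting to relative power and adding: 10^(60.4/10) + 10^(87.7/10) + 10^(72.2/10) + 10^(89.9/10) + 10^(88.2/10) = 2.244e+09.
Combined level = 10 log₁₀(2.244e+09) = 93.5 dB.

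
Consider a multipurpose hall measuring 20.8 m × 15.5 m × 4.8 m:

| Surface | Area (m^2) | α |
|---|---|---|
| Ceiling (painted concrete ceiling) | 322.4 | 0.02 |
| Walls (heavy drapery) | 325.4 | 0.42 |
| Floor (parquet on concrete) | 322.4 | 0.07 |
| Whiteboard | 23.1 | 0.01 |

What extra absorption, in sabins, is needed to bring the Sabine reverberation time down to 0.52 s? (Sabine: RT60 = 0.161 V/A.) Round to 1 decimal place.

313.2 sabins

A₁ = Σ Sᵢαᵢ = 322.4×0.02 + 325.4×0.42 + 322.4×0.07 + 23.1×0.01 = 165.915 sabins.
V = 1547.52 m³. Required absorption A₂ = 0.161 × 1547.52 / 0.52 = 479.136 sabins.
Shortfall: 479.136 − 165.915 = 313.2 sabins.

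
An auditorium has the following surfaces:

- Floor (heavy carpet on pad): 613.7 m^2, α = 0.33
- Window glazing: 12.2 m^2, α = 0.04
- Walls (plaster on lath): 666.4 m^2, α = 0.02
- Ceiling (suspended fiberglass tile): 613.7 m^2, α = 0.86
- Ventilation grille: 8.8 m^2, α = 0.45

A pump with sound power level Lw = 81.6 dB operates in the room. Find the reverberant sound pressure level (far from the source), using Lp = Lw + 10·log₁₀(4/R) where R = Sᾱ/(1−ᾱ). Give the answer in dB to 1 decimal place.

56.7 dB

A = 748.079 sabins; S = 1914.8 m^2.
ᾱ = 0.3907, so room constant R = A/(1−ᾱ) = 1227.768 m^2.
Lp = 81.6 + 10·log₁₀(4/1227.768) = 81.6 + (-24.87) = 56.7 dB.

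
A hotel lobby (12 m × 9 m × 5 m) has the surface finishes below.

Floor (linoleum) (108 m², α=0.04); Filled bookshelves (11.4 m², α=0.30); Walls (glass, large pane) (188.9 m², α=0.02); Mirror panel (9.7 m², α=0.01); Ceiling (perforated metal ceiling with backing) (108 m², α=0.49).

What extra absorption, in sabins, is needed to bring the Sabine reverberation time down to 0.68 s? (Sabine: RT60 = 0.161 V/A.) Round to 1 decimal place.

A₁ = Σ Sᵢαᵢ = 108×0.04 + 11.4×0.30 + 188.9×0.02 + 9.7×0.01 + 108×0.49 = 64.535 sabins.
Target A₂ = 0.161·540/0.68 = 127.853 sabins (V = 540 m³).
ΔA = A₂ − A₁ = 127.853 − 64.535 = 63.3 sabins.

63.3 sabins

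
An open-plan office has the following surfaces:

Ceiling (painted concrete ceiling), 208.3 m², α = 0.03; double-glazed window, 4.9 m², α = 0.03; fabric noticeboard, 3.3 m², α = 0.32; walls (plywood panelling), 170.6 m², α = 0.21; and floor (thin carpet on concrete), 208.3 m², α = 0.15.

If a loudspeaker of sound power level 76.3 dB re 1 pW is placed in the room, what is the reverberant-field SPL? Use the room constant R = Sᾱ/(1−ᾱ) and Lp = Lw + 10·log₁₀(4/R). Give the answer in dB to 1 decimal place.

A = 74.523 sabins; S = 595.4 m².
ᾱ = 74.523/595.4 = 0.1252; R = Sᾱ/(1−ᾱ) = 74.523/(1−0.1252) = 85.189 m².
Lp = 76.3 + 10·log₁₀(4/85.189) = 76.3 + (-13.28) = 63.0 dB.

63.0 dB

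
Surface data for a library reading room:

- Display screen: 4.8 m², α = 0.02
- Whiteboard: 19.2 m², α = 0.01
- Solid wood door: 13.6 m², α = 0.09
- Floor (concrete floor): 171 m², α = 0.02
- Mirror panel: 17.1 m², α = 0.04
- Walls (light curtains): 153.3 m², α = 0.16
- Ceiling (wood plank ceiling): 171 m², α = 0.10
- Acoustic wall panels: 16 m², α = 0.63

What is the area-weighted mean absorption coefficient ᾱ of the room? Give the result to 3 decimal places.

0.101

S = Σ Sᵢ = 4.8 + 19.2 + 13.6 + 171 + 17.1 + 153.3 + 171 + 16 = 566.0 m².
Weighted sum Σ Sα = 57.324.
ᾱ = A/S = 0.101.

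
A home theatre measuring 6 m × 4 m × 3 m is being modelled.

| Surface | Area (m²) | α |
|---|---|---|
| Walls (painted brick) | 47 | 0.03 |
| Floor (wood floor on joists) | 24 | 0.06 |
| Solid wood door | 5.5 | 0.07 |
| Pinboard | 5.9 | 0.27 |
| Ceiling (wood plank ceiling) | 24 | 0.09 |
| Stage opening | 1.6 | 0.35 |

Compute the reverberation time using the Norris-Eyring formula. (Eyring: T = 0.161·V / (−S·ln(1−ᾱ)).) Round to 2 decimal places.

Total surface area S = 47 + 24 + 5.5 + 5.9 + 24 + 1.6 = 108.0 m².
Σ(Sᵢαᵢ) = 47×0.03 + 24×0.06 + 5.5×0.07 + 5.9×0.27 + 24×0.09 + 1.6×0.35 = 7.548.
Mean coefficient ᾱ = A/S = 0.0699.
−S·ln(1−ᾱ) = −108.0 × ln(1 − 0.0699) = 7.826.
V = 6 × 4 × 3 = 72 m³.
T = 0.161·V/[−S·ln(1−ᾱ)] = 0.161·72/7.826 = 1.48 s.

1.48 sec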